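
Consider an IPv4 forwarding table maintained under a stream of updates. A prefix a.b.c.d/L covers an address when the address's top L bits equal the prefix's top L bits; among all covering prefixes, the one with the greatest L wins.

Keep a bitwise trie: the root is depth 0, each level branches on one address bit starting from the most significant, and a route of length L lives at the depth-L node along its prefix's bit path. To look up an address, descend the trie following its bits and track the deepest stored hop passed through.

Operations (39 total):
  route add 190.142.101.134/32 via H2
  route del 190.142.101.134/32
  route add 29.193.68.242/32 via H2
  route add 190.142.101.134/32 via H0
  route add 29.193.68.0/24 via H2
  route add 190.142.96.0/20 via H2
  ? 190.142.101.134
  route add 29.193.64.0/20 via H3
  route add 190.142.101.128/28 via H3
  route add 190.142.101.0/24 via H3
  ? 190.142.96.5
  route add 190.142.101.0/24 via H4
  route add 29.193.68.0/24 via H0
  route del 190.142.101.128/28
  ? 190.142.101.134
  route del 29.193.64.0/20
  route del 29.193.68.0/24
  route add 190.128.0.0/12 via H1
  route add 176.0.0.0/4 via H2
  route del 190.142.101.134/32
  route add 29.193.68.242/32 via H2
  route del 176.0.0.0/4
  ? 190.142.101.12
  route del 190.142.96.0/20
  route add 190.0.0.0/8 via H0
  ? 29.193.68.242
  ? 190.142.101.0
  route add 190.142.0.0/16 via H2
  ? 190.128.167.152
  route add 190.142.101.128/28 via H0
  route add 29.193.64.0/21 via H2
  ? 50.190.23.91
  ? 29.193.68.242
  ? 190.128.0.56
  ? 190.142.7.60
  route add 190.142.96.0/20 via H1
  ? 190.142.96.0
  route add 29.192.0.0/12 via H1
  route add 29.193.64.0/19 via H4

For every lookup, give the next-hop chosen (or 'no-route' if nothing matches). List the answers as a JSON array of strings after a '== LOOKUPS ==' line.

Process each operation:
  + 190.142.101.134/32 (H2) depth=32
  del 190.142.101.134/32 (clear depth 32)
  + 29.193.68.242/32 (H2) depth=32
  + 190.142.101.134/32 (H0) depth=32
  + 29.193.68.0/24 (H2) depth=24
  + 190.142.96.0/20 (H2) depth=20
  lookup 190.142.101.134: bits 10111110100011100110010110000110 walk d0:-→d1:-→d2:-→d3:-→d4:-→d5:-→d6:-→d7:-→d8:-→d9:-→d10:-→d11:-→d12:-→d13:-→d14:-→d15:-→d16:-→d17:-→d18:-→d19:-→d20:H2→d21:-→d22:-→d23:-→d24:-→d25:-→d26:-→d27:-→d28:-→d29:-→d30:-→d31:-→d32:H0 -> H0
  + 29.193.64.0/20 (H3) depth=20
  + 190.142.101.128/28 (H3) depth=28
  + 190.142.101.0/24 (H3) depth=24
  lookup 190.142.96.5: bits 101111101000111001100 walk d0:-→d1:-→d2:-→d3:-→d4:-→d5:-→d6:-→d7:-→d8:-→d9:-→d10:-→d11:-→d12:-→d13:-→d14:-→d15:-→d16:-→d17:-→d18:-→d19:-→d20:H2→d21:- -> H2
  + 190.142.101.0/24 (H4) depth=24
  + 29.193.68.0/24 (H0) depth=24
  del 190.142.101.128/28 (clear depth 28)
  lookup 190.142.101.134: bits 10111110100011100110010110000110 walk d0:-→d1:-→d2:-→d3:-→d4:-→d5:-→d6:-→d7:-→d8:-→d9:-→d10:-→d11:-→d12:-→d13:-→d14:-→d15:-→d16:-→d17:-→d18:-→d19:-→d20:H2→d21:-→d22:-→d23:-→d24:H4→d25:-→d26:-→d27:-→d28:-→d29:-→d30:-→d31:-→d32:H0 -> H0
  del 29.193.64.0/20 (clear depth 20)
  del 29.193.68.0/24 (clear depth 24)
  + 190.128.0.0/12 (H1) depth=12
  + 176.0.0.0/4 (H2) depth=4
  del 190.142.101.134/32 (clear depth 32)
  + 29.193.68.242/32 (H2) depth=32
  del 176.0.0.0/4 (clear depth 4)
  lookup 190.142.101.12: bits 101111101000111001100101 walk d0:-→d1:-→d2:-→d3:-→d4:-→d5:-→d6:-→d7:-→d8:-→d9:-→d10:-→d11:-→d12:H1→d13:-→d14:-→d15:-→d16:-→d17:-→d18:-→d19:-→d20:H2→d21:-→d22:-→d23:-→d24:H4 -> H4
  del 190.142.96.0/20 (clear depth 20)
  + 190.0.0.0/8 (H0) depth=8
  lookup 29.193.68.242: bits 00011101110000010100010011110010 walk d0:-→d1:-→d2:-→d3:-→d4:-→d5:-→d6:-→d7:-→d8:-→d9:-→d10:-→d11:-→d12:-→d13:-→d14:-→d15:-→d16:-→d17:-→d18:-→d19:-→d20:-→d21:-→d22:-→d23:-→d24:-→d25:-→d26:-→d27:-→d28:-→d29:-→d30:-→d31:-→d32:H2 -> H2
  lookup 190.142.101.0: bits 101111101000111001100101 walk d0:-→d1:-→d2:-→d3:-→d4:-→d5:-→d6:-→d7:-→d8:H0→d9:-→d10:-→d11:-→d12:H1→d13:-→d14:-→d15:-→d16:-→d17:-→d18:-→d19:-→d20:-→d21:-→d22:-→d23:-→d24:H4 -> H4
  + 190.142.0.0/16 (H2) depth=16
  lookup 190.128.167.152: bits 101111101000 walk d0:-→d1:-→d2:-→d3:-→d4:-→d5:-→d6:-→d7:-→d8:H0→d9:-→d10:-→d11:-→d12:H1 -> H1
  + 190.142.101.128/28 (H0) depth=28
  + 29.193.64.0/21 (H2) depth=21
  lookup 50.190.23.91: bits 00 walk d0:-→d1:-→d2:- -> no-route
  lookup 29.193.68.242: bits 00011101110000010100010011110010 walk d0:-→d1:-→d2:-→d3:-→d4:-→d5:-→d6:-→d7:-→d8:-→d9:-→d10:-→d11:-→d12:-→d13:-→d14:-→d15:-→d16:-→d17:-→d18:-→d19:-→d20:-→d21:H2→d22:-→d23:-→d24:-→d25:-→d26:-→d27:-→d28:-→d29:-→d30:-→d31:-→d32:H2 -> H2
  lookup 190.128.0.56: bits 101111101000 walk d0:-→d1:-→d2:-→d3:-→d4:-→d5:-→d6:-→d7:-→d8:H0→d9:-→d10:-→d11:-→d12:H1 -> H1
  lookup 190.142.7.60: bits 10111110100011100 walk d0:-→d1:-→d2:-→d3:-→d4:-→d5:-→d6:-→d7:-→d8:H0→d9:-→d10:-→d11:-→d12:H1→d13:-→d14:-→d15:-→d16:H2→d17:- -> H2
  + 190.142.96.0/20 (H1) depth=20
  lookup 190.142.96.0: bits 101111101000111001100 walk d0:-→d1:-→d2:-→d3:-→d4:-→d5:-→d6:-→d7:-→d8:H0→d9:-→d10:-→d11:-→d12:H1→d13:-→d14:-→d15:-→d16:H2→d17:-→d18:-→d19:-→d20:H1→d21:- -> H1
  + 29.192.0.0/12 (H1) depth=12
  + 29.193.64.0/19 (H4) depth=19

== LOOKUPS ==
["H0","H2","H0","H4","H2","H4","H1","no-route","H2","H1","H2","H1"]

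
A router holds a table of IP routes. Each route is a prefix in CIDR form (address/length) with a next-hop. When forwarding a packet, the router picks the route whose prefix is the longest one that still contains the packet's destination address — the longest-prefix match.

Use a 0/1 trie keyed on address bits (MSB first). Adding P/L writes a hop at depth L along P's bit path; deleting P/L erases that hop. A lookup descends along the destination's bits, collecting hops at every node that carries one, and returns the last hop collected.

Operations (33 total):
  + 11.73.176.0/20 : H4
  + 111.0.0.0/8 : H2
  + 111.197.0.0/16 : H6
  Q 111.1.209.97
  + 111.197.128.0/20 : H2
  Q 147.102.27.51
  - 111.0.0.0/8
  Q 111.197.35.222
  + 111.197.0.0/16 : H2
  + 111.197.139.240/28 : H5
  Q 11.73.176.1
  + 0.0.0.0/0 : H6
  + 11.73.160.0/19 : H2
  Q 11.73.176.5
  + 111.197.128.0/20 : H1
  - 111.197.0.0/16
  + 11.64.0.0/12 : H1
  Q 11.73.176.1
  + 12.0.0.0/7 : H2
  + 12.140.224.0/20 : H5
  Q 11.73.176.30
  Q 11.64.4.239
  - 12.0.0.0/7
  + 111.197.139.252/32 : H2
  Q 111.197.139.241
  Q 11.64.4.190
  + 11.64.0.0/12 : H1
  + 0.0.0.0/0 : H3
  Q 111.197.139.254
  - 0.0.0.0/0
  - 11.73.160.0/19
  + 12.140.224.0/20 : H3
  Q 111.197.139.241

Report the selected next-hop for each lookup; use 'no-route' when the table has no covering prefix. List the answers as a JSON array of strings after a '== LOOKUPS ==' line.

Trace:
  add 11.73.176.0/20 -> H4 at depth 20
  add 111.0.0.0/8 -> H2 at depth 8
  add 111.197.0.0/16 -> H6 at depth 16
  ? 111.1.209.97  path d0:-→d1:-→d2:-→d3:-→d4:-→d5:-→d6:-→d7:-→d8:H2  best=H2
  add 111.197.128.0/20 -> H2 at depth 20
  ? 147.102.27.51  path d0:-  best=no-route
  - 111.0.0.0/8 clear@8
  ? 111.197.35.222  path d0:-→d1:-→d2:-→d3:-→d4:-→d5:-→d6:-→d7:-→d8:-→d9:-→d10:-→d11:-→d12:-→d13:-→d14:-→d15:-→d16:H6  best=H6
  add 111.197.0.0/16 -> H2 at depth 16
  add 111.197.139.240/28 -> H5 at depth 28
  ? 11.73.176.1  path d0:-→d1:-→d2:-→d3:-→d4:-→d5:-→d6:-→d7:-→d8:-→d9:-→d10:-→d11:-→d12:-→d13:-→d14:-→d15:-→d16:-→d17:-→d18:-→d19:-→d20:H4  best=H4
  add 0.0.0.0/0 -> H6 at depth 0
  add 11.73.160.0/19 -> H2 at depth 19
  ? 11.73.176.5  path d0:H6→d1:-→d2:-→d3:-→d4:-→d5:-→d6:-→d7:-→d8:-→d9:-→d10:-→d11:-→d12:-→d13:-→d14:-→d15:-→d16:-→d17:-→d18:-→d19:H2→d20:H4  best=H4
  add 111.197.128.0/20 -> H1 at depth 20
  - 111.197.0.0/16 clear@16
  add 11.64.0.0/12 -> H1 at depth 12
  ? 11.73.176.1  path d0:H6→d1:-→d2:-→d3:-→d4:-→d5:-→d6:-→d7:-→d8:-→d9:-→d10:-→d11:-→d12:H1→d13:-→d14:-→d15:-→d16:-→d17:-→d18:-→d19:H2→d20:H4  best=H4
  add 12.0.0.0/7 -> H2 at depth 7
  add 12.140.224.0/20 -> H5 at depth 20
  ? 11.73.176.30  path d0:H6→d1:-→d2:-→d3:-→d4:-→d5:-→d6:-→d7:-→d8:-→d9:-→d10:-→d11:-→d12:H1→d13:-→d14:-→d15:-→d16:-→d17:-→d18:-→d19:H2→d20:H4  best=H4
  ? 11.64.4.239  path d0:H6→d1:-→d2:-→d3:-→d4:-→d5:-→d6:-→d7:-→d8:-→d9:-→d10:-→d11:-→d12:H1  best=H1
  - 12.0.0.0/7 clear@7
  add 111.197.139.252/32 -> H2 at depth 32
  ? 111.197.139.241  path d0:H6→d1:-→d2:-→d3:-→d4:-→d5:-→d6:-→d7:-→d8:-→d9:-→d10:-→d11:-→d12:-→d13:-→d14:-→d15:-→d16:-→d17:-→d18:-→d19:-→d20:H1→d21:-→d22:-→d23:-→d24:-→d25:-→d26:-→d27:-→d28:H5  best=H5
  ? 11.64.4.190  path d0:H6→d1:-→d2:-→d3:-→d4:-→d5:-→d6:-→d7:-→d8:-→d9:-→d10:-→d11:-→d12:H1  best=H1
  add 11.64.0.0/12 -> H1 at depth 12
  add 0.0.0.0/0 -> H3 at depth 0
  ? 111.197.139.254  path d0:H3→d1:-→d2:-→d3:-→d4:-→d5:-→d6:-→d7:-→d8:-→d9:-→d10:-→d11:-→d12:-→d13:-→d14:-→d15:-→d16:-→d17:-→d18:-→d19:-→d20:H1→d21:-→d22:-→d23:-→d24:-→d25:-→d26:-→d27:-→d28:H5→d29:-→d30:-  best=H5
  - 0.0.0.0/0 clear@0
  - 11.73.160.0/19 clear@19
  add 12.140.224.0/20 -> H3 at depth 20
  ? 111.197.139.241  path d0:-→d1:-→d2:-→d3:-→d4:-→d5:-→d6:-→d7:-→d8:-→d9:-→d10:-→d11:-→d12:-→d13:-→d14:-→d15:-→d16:-→d17:-→d18:-→d19:-→d20:H1→d21:-→d22:-→d23:-→d24:-→d25:-→d26:-→d27:-→d28:H5  best=H5

== LOOKUPS ==
["H2","no-route","H6","H4","H4","H4","H4","H1","H5","H1","H5","H5"]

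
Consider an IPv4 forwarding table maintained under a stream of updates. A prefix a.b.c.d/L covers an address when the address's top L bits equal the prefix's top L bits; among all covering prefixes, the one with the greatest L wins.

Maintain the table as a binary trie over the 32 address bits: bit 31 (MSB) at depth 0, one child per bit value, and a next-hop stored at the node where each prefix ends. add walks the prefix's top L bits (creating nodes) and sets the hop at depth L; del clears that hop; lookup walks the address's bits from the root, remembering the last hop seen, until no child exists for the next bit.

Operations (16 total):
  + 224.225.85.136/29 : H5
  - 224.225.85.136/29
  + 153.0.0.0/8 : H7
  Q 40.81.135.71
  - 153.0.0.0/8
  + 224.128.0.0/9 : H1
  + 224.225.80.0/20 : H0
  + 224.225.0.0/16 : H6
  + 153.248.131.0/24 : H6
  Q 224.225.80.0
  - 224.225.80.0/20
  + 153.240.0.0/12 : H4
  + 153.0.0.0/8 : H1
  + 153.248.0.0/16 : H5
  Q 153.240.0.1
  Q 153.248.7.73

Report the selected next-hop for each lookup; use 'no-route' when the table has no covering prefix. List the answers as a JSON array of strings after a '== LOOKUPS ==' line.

Apply in order:
  add 224.225.85.136/29 -> H5 at depth 29
  del 224.225.85.136/29 (clear depth 29)
  add 153.0.0.0/8 -> H7 at depth 8
  lookup 40.81.135.71: bits ε walk d0:- -> no-route
  del 153.0.0.0/8 (clear depth 8)
  add 224.128.0.0/9 -> H1 at depth 9
  add 224.225.80.0/20 -> H0 at depth 20
  add 224.225.0.0/16 -> H6 at depth 16
  add 153.248.131.0/24 -> H6 at depth 24
  lookup 224.225.80.0: bits 111000001110000101010 walk d0:-→d1:-→d2:-→d3:-→d4:-→d5:-→d6:-→d7:-→d8:-→d9:H1→d10:-→d11:-→d12:-→d13:-→d14:-→d15:-→d16:H6→d17:-→d18:-→d19:-→d20:H0→d21:- -> H0
  del 224.225.80.0/20 (clear depth 20)
  add 153.240.0.0/12 -> H4 at depth 12
  add 153.0.0.0/8 -> H1 at depth 8
  add 153.248.0.0/16 -> H5 at depth 16
  lookup 153.240.0.1: bits 100110011111 walk d0:-→d1:-→d2:-→d3:-→d4:-→d5:-→d6:-→d7:-→d8:H1→d9:-→d10:-→d11:-→d12:H4 -> H4
  lookup 153.248.7.73: bits 1001100111111000 walk d0:-→d1:-→d2:-→d3:-→d4:-→d5:-→d6:-→d7:-→d8:H1→d9:-→d10:-→d11:-→d12:H4→d13:-→d14:-→d15:-→d16:H5 -> H5

== LOOKUPS ==
["no-route","H0","H4","H5"]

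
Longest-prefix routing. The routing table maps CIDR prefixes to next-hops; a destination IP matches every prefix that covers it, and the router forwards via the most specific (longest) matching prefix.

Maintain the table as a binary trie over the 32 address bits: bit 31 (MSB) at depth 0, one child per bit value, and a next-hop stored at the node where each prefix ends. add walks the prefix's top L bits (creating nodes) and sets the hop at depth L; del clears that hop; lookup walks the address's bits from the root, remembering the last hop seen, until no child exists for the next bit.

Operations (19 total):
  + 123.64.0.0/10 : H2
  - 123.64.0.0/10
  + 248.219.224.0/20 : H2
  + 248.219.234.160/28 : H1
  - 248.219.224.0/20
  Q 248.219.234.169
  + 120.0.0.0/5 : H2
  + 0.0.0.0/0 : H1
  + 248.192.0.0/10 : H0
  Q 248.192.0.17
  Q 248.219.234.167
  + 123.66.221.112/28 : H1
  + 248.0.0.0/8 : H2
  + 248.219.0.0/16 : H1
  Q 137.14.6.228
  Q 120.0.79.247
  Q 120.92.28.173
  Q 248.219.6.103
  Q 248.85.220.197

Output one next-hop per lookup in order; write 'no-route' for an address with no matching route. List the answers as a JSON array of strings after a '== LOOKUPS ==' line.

Process each operation:
  + 123.64.0.0/10 (H2) depth=10
  del 123.64.0.0/10 (clear depth 10)
  + 248.219.224.0/20 (H2) depth=20
  + 248.219.234.160/28 (H1) depth=28
  del 248.219.224.0/20 (clear depth 20)
  Q 248.219.234.169: descend 1111100011011011111010101010 ; hops seen [H1] ; pick H1
  + 120.0.0.0/5 (H2) depth=5
  + 0.0.0.0/0 (H1) depth=0
  + 248.192.0.0/10 (H0) depth=10
  Q 248.192.0.17: descend 11111000110 ; hops seen [H1,H0] ; pick H0
  Q 248.219.234.167: descend 1111100011011011111010101010 ; hops seen [H1,H0,H1] ; pick H1
  + 123.66.221.112/28 (H1) depth=28
  + 248.0.0.0/8 (H2) depth=8
  + 248.219.0.0/16 (H1) depth=16
  Q 137.14.6.228: descend 1 ; hops seen [H1] ; pick H1
  Q 120.0.79.247: descend 011110 ; hops seen [H1,H2] ; pick H2
  Q 120.92.28.173: descend 011110 ; hops seen [H1,H2] ; pick H2
  Q 248.219.6.103: descend 1111100011011011 ; hops seen [H1,H2,H0,H1] ; pick H1
  Q 248.85.220.197: descend 11111000 ; hops seen [H1,H2] ; pick H2

== LOOKUPS ==
["H1","H0","H1","H1","H2","H2","H1","H2"]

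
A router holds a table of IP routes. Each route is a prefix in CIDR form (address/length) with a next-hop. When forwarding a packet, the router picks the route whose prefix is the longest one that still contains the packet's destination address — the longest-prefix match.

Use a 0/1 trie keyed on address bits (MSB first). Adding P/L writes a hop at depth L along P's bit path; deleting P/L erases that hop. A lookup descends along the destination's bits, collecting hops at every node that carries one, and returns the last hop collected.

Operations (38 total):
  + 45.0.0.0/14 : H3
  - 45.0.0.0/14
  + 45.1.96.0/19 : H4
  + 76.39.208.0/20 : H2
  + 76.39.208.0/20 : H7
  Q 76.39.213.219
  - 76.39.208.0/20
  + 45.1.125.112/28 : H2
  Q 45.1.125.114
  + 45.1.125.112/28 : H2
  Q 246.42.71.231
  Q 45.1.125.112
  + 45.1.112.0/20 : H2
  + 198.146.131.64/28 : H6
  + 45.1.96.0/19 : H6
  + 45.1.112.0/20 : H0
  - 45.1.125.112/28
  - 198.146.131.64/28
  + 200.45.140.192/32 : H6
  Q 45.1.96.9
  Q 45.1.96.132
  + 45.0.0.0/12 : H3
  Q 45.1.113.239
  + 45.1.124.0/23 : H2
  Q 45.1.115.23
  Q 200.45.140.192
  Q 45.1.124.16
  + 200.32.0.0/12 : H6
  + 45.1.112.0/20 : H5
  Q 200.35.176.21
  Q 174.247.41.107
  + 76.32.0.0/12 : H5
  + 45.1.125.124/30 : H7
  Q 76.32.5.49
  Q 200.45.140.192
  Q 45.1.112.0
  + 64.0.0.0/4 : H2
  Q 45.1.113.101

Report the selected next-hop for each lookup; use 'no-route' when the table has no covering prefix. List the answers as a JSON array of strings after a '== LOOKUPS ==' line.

Apply in order:
  + 45.0.0.0/14 (H3) depth=14
  del 45.0.0.0/14 (clear depth 14)
  + 45.1.96.0/19 (H4) depth=19
  + 76.39.208.0/20 (H2) depth=20
  + 76.39.208.0/20 (H7) depth=20
  ? 76.39.213.219  path d0:-→d1:-→d2:-→d3:-→d4:-→d5:-→d6:-→d7:-→d8:-→d9:-→d10:-→d11:-→d12:-→d13:-→d14:-→d15:-→d16:-→d17:-→d18:-→d19:-→d20:H7  best=H7
  del 76.39.208.0/20 (clear depth 20)
  + 45.1.125.112/28 (H2) depth=28
  ? 45.1.125.114  path d0:-→d1:-→d2:-→d3:-→d4:-→d5:-→d6:-→d7:-→d8:-→d9:-→d10:-→d11:-→d12:-→d13:-→d14:-→d15:-→d16:-→d17:-→d18:-→d19:H4→d20:-→d21:-→d22:-→d23:-→d24:-→d25:-→d26:-→d27:-→d28:H2  best=H2
  + 45.1.125.112/28 (H2) depth=28
  ? 246.42.71.231  path d0:-  best=no-route
  ? 45.1.125.112  path d0:-→d1:-→d2:-→d3:-→d4:-→d5:-→d6:-→d7:-→d8:-→d9:-→d10:-→d11:-→d12:-→d13:-→d14:-→d15:-→d16:-→d17:-→d18:-→d19:H4→d20:-→d21:-→d22:-→d23:-→d24:-→d25:-→d26:-→d27:-→d28:H2  best=H2
  + 45.1.112.0/20 (H2) depth=20
  + 198.146.131.64/28 (H6) depth=28
  + 45.1.96.0/19 (H6) depth=19
  + 45.1.112.0/20 (H0) depth=20
  del 45.1.125.112/28 (clear depth 28)
  del 198.146.131.64/28 (clear depth 28)
  + 200.45.140.192/32 (H6) depth=32
  ? 45.1.96.9  path d0:-→d1:-→d2:-→d3:-→d4:-→d5:-→d6:-→d7:-→d8:-→d9:-→d10:-→d11:-→d12:-→d13:-→d14:-→d15:-→d16:-→d17:-→d18:-→d19:H6  best=H6
  ? 45.1.96.132  path d0:-→d1:-→d2:-→d3:-→d4:-→d5:-→d6:-→d7:-→d8:-→d9:-→d10:-→d11:-→d12:-→d13:-→d14:-→d15:-→d16:-→d17:-→d18:-→d19:H6  best=H6
  + 45.0.0.0/12 (H3) depth=12
  ? 45.1.113.239  path d0:-→d1:-→d2:-→d3:-→d4:-→d5:-→d6:-→d7:-→d8:-→d9:-→d10:-→d11:-→d12:H3→d13:-→d14:-→d15:-→d16:-→d17:-→d18:-→d19:H6→d20:H0  best=H0
  + 45.1.124.0/23 (H2) depth=23
  ? 45.1.115.23  path d0:-→d1:-→d2:-→d3:-→d4:-→d5:-→d6:-→d7:-→d8:-→d9:-→d10:-→d11:-→d12:H3→d13:-→d14:-→d15:-→d16:-→d17:-→d18:-→d19:H6→d20:H0  best=H0
  ? 200.45.140.192  path d0:-→d1:-→d2:-→d3:-→d4:-→d5:-→d6:-→d7:-→d8:-→d9:-→d10:-→d11:-→d12:-→d13:-→d14:-→d15:-→d16:-→d17:-→d18:-→d19:-→d20:-→d21:-→d22:-→d23:-→d24:-→d25:-→d26:-→d27:-→d28:-→d29:-→d30:-→d31:-→d32:H6  best=H6
  ? 45.1.124.16  path d0:-→d1:-→d2:-→d3:-→d4:-→d5:-→d6:-→d7:-→d8:-→d9:-→d10:-→d11:-→d12:H3→d13:-→d14:-→d15:-→d16:-→d17:-→d18:-→d19:H6→d20:H0→d21:-→d22:-→d23:H2  best=H2
  + 200.32.0.0/12 (H6) depth=12
  + 45.1.112.0/20 (H5) depth=20
  ? 200.35.176.21  path d0:-→d1:-→d2:-→d3:-→d4:-→d5:-→d6:-→d7:-→d8:-→d9:-→d10:-→d11:-→d12:H6  best=H6
  ? 174.247.41.107  path d0:-→d1:-  best=no-route
  + 76.32.0.0/12 (H5) depth=12
  + 45.1.125.124/30 (H7) depth=30
  ? 76.32.5.49  path d0:-→d1:-→d2:-→d3:-→d4:-→d5:-→d6:-→d7:-→d8:-→d9:-→d10:-→d11:-→d12:H5→d13:-  best=H5
  ? 200.45.140.192  path d0:-→d1:-→d2:-→d3:-→d4:-→d5:-→d6:-→d7:-→d8:-→d9:-→d10:-→d11:-→d12:H6→d13:-→d14:-→d15:-→d16:-→d17:-→d18:-→d19:-→d20:-→d21:-→d22:-→d23:-→d24:-→d25:-→d26:-→d27:-→d28:-→d29:-→d30:-→d31:-→d32:H6  best=H6
  ? 45.1.112.0  path d0:-→d1:-→d2:-→d3:-→d4:-→d5:-→d6:-→d7:-→d8:-→d9:-→d10:-→d11:-→d12:H3→d13:-→d14:-→d15:-→d16:-→d17:-→d18:-→d19:H6→d20:H5  best=H5
  + 64.0.0.0/4 (H2) depth=4
  ? 45.1.113.101  path d0:-→d1:-→d2:-→d3:-→d4:-→d5:-→d6:-→d7:-→d8:-→d9:-→d10:-→d11:-→d12:H3→d13:-→d14:-→d15:-→d16:-→d17:-→d18:-→d19:H6→d20:H5  best=H5

== LOOKUPS ==
["H7","H2","no-route","H2","H6","H6","H0","H0","H6","H2","H6","no-route","H5","H6","H5","H5"]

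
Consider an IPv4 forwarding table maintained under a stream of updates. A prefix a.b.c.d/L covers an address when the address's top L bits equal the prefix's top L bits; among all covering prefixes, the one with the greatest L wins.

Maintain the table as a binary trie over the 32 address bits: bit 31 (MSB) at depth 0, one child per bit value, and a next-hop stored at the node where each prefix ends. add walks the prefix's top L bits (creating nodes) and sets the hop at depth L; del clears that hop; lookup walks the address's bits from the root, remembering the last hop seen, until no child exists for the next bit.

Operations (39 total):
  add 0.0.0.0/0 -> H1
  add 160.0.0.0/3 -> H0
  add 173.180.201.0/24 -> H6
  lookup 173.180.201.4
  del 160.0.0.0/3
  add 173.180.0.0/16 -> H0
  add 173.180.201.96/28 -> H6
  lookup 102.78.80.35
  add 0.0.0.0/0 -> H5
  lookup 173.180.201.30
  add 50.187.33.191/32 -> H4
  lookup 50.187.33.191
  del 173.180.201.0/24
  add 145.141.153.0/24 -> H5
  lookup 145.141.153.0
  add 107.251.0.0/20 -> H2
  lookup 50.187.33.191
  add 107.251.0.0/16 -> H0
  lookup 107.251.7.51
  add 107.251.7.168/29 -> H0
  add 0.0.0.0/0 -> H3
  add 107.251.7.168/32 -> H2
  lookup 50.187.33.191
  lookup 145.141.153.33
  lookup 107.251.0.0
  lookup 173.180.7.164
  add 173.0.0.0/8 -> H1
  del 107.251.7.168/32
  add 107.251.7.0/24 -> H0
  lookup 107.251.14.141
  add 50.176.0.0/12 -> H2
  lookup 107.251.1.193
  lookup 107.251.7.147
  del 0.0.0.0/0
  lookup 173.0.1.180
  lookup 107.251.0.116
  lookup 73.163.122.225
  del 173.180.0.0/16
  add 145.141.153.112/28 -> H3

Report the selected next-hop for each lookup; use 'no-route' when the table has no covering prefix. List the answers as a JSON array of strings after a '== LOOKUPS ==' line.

Process each operation:
  add 0.0.0.0/0 -> H1 at depth 0
  add 160.0.0.0/3 -> H0 at depth 3
  add 173.180.201.0/24 -> H6 at depth 24
  lookup 173.180.201.4: bits 101011011011010011001001 walk d0:H1→d1:-→d2:-→d3:H0→d4:-→d5:-→d6:-→d7:-→d8:-→d9:-→d10:-→d11:-→d12:-→d13:-→d14:-→d15:-→d16:-→d17:-→d18:-→d19:-→d20:-→d21:-→d22:-→d23:-→d24:H6 -> H6
  - 160.0.0.0/3 clear@3
  add 173.180.0.0/16 -> H0 at depth 16
  add 173.180.201.96/28 -> H6 at depth 28
  lookup 102.78.80.35: bits ε walk d0:H1 -> H1
  add 0.0.0.0/0 -> H5 at depth 0
  lookup 173.180.201.30: bits 1010110110110100110010010 walk d0:H5→d1:-→d2:-→d3:-→d4:-→d5:-→d6:-→d7:-→d8:-→d9:-→d10:-→d11:-→d12:-→d13:-→d14:-→d15:-→d16:H0→d17:-→d18:-→d19:-→d20:-→d21:-→d22:-→d23:-→d24:H6→d25:- -> H6
  add 50.187.33.191/32 -> H4 at depth 32
  lookup 50.187.33.191: bits 00110010101110110010000110111111 walk d0:H5→d1:-→d2:-→d3:-→d4:-→d5:-→d6:-→d7:-→d8:-→d9:-→d10:-→d11:-→d12:-→d13:-→d14:-→d15:-→d16:-→d17:-→d18:-→d19:-→d20:-→d21:-→d22:-→d23:-→d24:-→d25:-→d26:-→d27:-→d28:-→d29:-→d30:-→d31:-→d32:H4 -> H4
  - 173.180.201.0/24 clear@24
  add 145.141.153.0/24 -> H5 at depth 24
  lookup 145.141.153.0: bits 100100011000110110011001 walk d0:H5→d1:-→d2:-→d3:-→d4:-→d5:-→d6:-→d7:-→d8:-→d9:-→d10:-→d11:-→d12:-→d13:-→d14:-→d15:-→d16:-→d17:-→d18:-→d19:-→d20:-→d21:-→d22:-→d23:-→d24:H5 -> H5
  add 107.251.0.0/20 -> H2 at depth 20
  lookup 50.187.33.191: bits 00110010101110110010000110111111 walk d0:H5→d1:-→d2:-→d3:-→d4:-→d5:-→d6:-→d7:-→d8:-→d9:-→d10:-→d11:-→d12:-→d13:-→d14:-→d15:-→d16:-→d17:-→d18:-→d19:-→d20:-→d21:-→d22:-→d23:-→d24:-→d25:-→d26:-→d27:-→d28:-→d29:-→d30:-→d31:-→d32:H4 -> H4
  add 107.251.0.0/16 -> H0 at depth 16
  lookup 107.251.7.51: bits 01101011111110110000 walk d0:H5→d1:-→d2:-→d3:-→d4:-→d5:-→d6:-→d7:-→d8:-→d9:-→d10:-→d11:-→d12:-→d13:-→d14:-→d15:-→d16:H0→d17:-→d18:-→d19:-→d20:H2 -> H2
  add 107.251.7.168/29 -> H0 at depth 29
  add 0.0.0.0/0 -> H3 at depth 0
  add 107.251.7.168/32 -> H2 at depth 32
  lookup 50.187.33.191: bits 00110010101110110010000110111111 walk d0:H3→d1:-→d2:-→d3:-→d4:-→d5:-→d6:-→d7:-→d8:-→d9:-→d10:-→d11:-→d12:-→d13:-→d14:-→d15:-→d16:-→d17:-→d18:-→d19:-→d20:-→d21:-→d22:-→d23:-→d24:-→d25:-→d26:-→d27:-→d28:-→d29:-→d30:-→d31:-→d32:H4 -> H4
  lookup 145.141.153.33: bits 100100011000110110011001 walk d0:H3→d1:-→d2:-→d3:-→d4:-→d5:-→d6:-→d7:-→d8:-→d9:-→d10:-→d11:-→d12:-→d13:-→d14:-→d15:-→d16:-→d17:-→d18:-→d19:-→d20:-→d21:-→d22:-→d23:-→d24:H5 -> H5
  lookup 107.251.0.0: bits 011010111111101100000 walk d0:H3→d1:-→d2:-→d3:-→d4:-→d5:-→d6:-→d7:-→d8:-→d9:-→d10:-→d11:-→d12:-→d13:-→d14:-→d15:-→d16:H0→d17:-→d18:-→d19:-→d20:H2→d21:- -> H2
  lookup 173.180.7.164: bits 1010110110110100 walk d0:H3→d1:-→d2:-→d3:-→d4:-→d5:-→d6:-→d7:-→d8:-→d9:-→d10:-→d11:-→d12:-→d13:-→d14:-→d15:-→d16:H0 -> H0
  add 173.0.0.0/8 -> H1 at depth 8
  - 107.251.7.168/32 clear@32
  add 107.251.7.0/24 -> H0 at depth 24
  lookup 107.251.14.141: bits 01101011111110110000 walk d0:H3→d1:-→d2:-→d3:-→d4:-→d5:-→d6:-→d7:-→d8:-→d9:-→d10:-→d11:-→d12:-→d13:-→d14:-→d15:-→d16:H0→d17:-→d18:-→d19:-→d20:H2 -> H2
  add 50.176.0.0/12 -> H2 at depth 12
  lookup 107.251.1.193: bits 011010111111101100000 walk d0:H3→d1:-→d2:-→d3:-→d4:-→d5:-→d6:-→d7:-→d8:-→d9:-→d10:-→d11:-→d12:-→d13:-→d14:-→d15:-→d16:H0→d17:-→d18:-→d19:-→d20:H2→d21:- -> H2
  lookup 107.251.7.147: bits 01101011111110110000011110 walk d0:H3→d1:-→d2:-→d3:-→d4:-→d5:-→d6:-→d7:-→d8:-→d9:-→d10:-→d11:-→d12:-→d13:-→d14:-→d15:-→d16:H0→d17:-→d18:-→d19:-→d20:H2→d21:-→d22:-→d23:-→d24:H0→d25:-→d26:- -> H0
  - 0.0.0.0/0 clear@0
  lookup 173.0.1.180: bits 10101101 walk d0:-→d1:-→d2:-→d3:-→d4:-→d5:-→d6:-→d7:-→d8:H1 -> H1
  lookup 107.251.0.116: bits 011010111111101100000 walk d0:-→d1:-→d2:-→d3:-→d4:-→d5:-→d6:-→d7:-→d8:-→d9:-→d10:-→d11:-→d12:-→d13:-→d14:-→d15:-→d16:H0→d17:-→d18:-→d19:-→d20:H2→d21:- -> H2
  lookup 73.163.122.225: bits 01 walk d0:-→d1:-→d2:- -> no-route
  - 173.180.0.0/16 clear@16
  add 145.141.153.112/28 -> H3 at depth 28

== LOOKUPS ==
["H6","H1","H6","H4","H5","H4","H2","H4","H5","H2","H0","H2","H2","H0","H1","H2","no-route"]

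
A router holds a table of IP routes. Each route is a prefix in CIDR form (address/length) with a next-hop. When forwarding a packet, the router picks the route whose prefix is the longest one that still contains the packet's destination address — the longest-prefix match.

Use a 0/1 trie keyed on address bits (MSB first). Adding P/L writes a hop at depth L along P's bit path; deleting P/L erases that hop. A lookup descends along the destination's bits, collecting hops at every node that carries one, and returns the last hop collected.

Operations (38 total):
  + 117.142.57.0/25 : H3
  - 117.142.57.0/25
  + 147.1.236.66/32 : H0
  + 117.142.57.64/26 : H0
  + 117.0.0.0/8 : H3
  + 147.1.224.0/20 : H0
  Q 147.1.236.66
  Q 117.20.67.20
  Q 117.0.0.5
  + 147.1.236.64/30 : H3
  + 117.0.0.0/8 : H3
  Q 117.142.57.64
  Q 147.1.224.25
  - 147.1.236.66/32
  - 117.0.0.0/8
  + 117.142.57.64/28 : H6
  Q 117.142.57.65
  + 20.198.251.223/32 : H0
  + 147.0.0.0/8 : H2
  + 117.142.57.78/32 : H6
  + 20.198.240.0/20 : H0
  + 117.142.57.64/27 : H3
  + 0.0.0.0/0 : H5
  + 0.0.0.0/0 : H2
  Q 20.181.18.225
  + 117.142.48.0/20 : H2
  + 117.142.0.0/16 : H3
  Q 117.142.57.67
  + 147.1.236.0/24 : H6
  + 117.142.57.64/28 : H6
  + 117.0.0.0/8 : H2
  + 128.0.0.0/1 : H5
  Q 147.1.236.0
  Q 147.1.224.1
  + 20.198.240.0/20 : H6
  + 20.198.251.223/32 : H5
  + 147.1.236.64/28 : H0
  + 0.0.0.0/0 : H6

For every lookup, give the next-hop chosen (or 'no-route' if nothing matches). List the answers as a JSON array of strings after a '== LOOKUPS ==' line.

Apply in order:
  + 117.142.57.0/25 (H3) depth=25
  - 117.142.57.0/25 clear@25
  + 147.1.236.66/32 (H0) depth=32
  + 117.142.57.64/26 (H0) depth=26
  + 117.0.0.0/8 (H3) depth=8
  + 147.1.224.0/20 (H0) depth=20
  lookup 147.1.236.66: bits 10010011000000011110110001000010 walk d0:-→d1:-→d2:-→d3:-→d4:-→d5:-→d6:-→d7:-→d8:-→d9:-→d10:-→d11:-→d12:-→d13:-→d14:-→d15:-→d16:-→d17:-→d18:-→d19:-→d20:H0→d21:-→d22:-→d23:-→d24:-→d25:-→d26:-→d27:-→d28:-→d29:-→d30:-→d31:-→d32:H0 -> H0
  lookup 117.20.67.20: bits 01110101 walk d0:-→d1:-→d2:-→d3:-→d4:-→d5:-→d6:-→d7:-→d8:H3 -> H3
  lookup 117.0.0.5: bits 01110101 walk d0:-→d1:-→d2:-→d3:-→d4:-→d5:-→d6:-→d7:-→d8:H3 -> H3
  + 147.1.236.64/30 (H3) depth=30
  + 117.0.0.0/8 (H3) depth=8
  lookup 117.142.57.64: bits 01110101100011100011100101 walk d0:-→d1:-→d2:-→d3:-→d4:-→d5:-→d6:-→d7:-→d8:H3→d9:-→d10:-→d11:-→d12:-→d13:-→d14:-→d15:-→d16:-→d17:-→d18:-→d19:-→d20:-→d21:-→d22:-→d23:-→d24:-→d25:-→d26:H0 -> H0
  lookup 147.1.224.25: bits 10010011000000011110 walk d0:-→d1:-→d2:-→d3:-→d4:-→d5:-→d6:-→d7:-→d8:-→d9:-→d10:-→d11:-→d12:-→d13:-→d14:-→d15:-→d16:-→d17:-→d18:-→d19:-→d20:H0 -> H0
  - 147.1.236.66/32 clear@32
  - 117.0.0.0/8 clear@8
  + 117.142.57.64/28 (H6) depth=28
  lookup 117.142.57.65: bits 0111010110001110001110010100 walk d0:-→d1:-→d2:-→d3:-→d4:-→d5:-→d6:-→d7:-→d8:-→d9:-→d10:-→d11:-→d12:-→d13:-→d14:-→d15:-→d16:-→d17:-→d18:-→d19:-→d20:-→d21:-→d22:-→d23:-→d24:-→d25:-→d26:H0→d27:-→d28:H6 -> H6
  + 20.198.251.223/32 (H0) depth=32
  + 147.0.0.0/8 (H2) depth=8
  + 117.142.57.78/32 (H6) depth=32
  + 20.198.240.0/20 (H0) depth=20
  + 117.142.57.64/27 (H3) depth=27
  + 0.0.0.0/0 (H5) depth=0
  + 0.0.0.0/0 (H2) depth=0
  lookup 20.181.18.225: bits 000101001 walk d0:H2→d1:-→d2:-→d3:-→d4:-→d5:-→d6:-→d7:-→d8:-→d9:- -> H2
  + 117.142.48.0/20 (H2) depth=20
  + 117.142.0.0/16 (H3) depth=16
  lookup 117.142.57.67: bits 0111010110001110001110010100 walk d0:H2→d1:-→d2:-→d3:-→d4:-→d5:-→d6:-→d7:-→d8:-→d9:-→d10:-→d11:-→d12:-→d13:-→d14:-→d15:-→d16:H3→d17:-→d18:-→d19:-→d20:H2→d21:-→d22:-→d23:-→d24:-→d25:-→d26:H0→d27:H3→d28:H6 -> H6
  + 147.1.236.0/24 (H6) depth=24
  + 117.142.57.64/28 (H6) depth=28
  + 117.0.0.0/8 (H2) depth=8
  + 128.0.0.0/1 (H5) depth=1
  lookup 147.1.236.0: bits 1001001100000001111011000 walk d0:H2→d1:H5→d2:-→d3:-→d4:-→d5:-→d6:-→d7:-→d8:H2→d9:-→d10:-→d11:-→d12:-→d13:-→d14:-→d15:-→d16:-→d17:-→d18:-→d19:-→d20:H0→d21:-→d22:-→d23:-→d24:H6→d25:- -> H6
  lookup 147.1.224.1: bits 10010011000000011110 walk d0:H2→d1:H5→d2:-→d3:-→d4:-→d5:-→d6:-→d7:-→d8:H2→d9:-→d10:-→d11:-→d12:-→d13:-→d14:-→d15:-→d16:-→d17:-→d18:-→d19:-→d20:H0 -> H0
  + 20.198.240.0/20 (H6) depth=20
  + 20.198.251.223/32 (H5) depth=32
  + 147.1.236.64/28 (H0) depth=28
  + 0.0.0.0/0 (H6) depth=0

== LOOKUPS ==
["H0","H3","H3","H0","H0","H6","H2","H6","H6","H0"]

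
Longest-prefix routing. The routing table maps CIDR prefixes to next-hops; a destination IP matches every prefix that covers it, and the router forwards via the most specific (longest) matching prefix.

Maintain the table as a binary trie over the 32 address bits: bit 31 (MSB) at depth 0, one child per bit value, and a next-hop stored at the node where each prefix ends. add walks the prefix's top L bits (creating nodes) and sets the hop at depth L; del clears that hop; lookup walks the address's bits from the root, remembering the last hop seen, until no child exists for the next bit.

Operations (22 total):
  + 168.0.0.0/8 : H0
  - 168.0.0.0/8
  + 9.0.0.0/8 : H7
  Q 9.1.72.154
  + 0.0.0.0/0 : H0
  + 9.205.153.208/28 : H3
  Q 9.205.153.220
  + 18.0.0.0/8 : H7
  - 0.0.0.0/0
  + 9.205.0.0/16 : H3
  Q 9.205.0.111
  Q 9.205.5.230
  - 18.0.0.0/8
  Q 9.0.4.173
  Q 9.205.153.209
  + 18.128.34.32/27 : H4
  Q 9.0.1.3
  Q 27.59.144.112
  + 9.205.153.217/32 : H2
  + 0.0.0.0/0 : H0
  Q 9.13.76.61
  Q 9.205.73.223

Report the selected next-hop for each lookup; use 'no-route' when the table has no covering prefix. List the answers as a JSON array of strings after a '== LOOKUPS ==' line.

Apply in order:
  + 168.0.0.0/8 (H0) depth=8
  del 168.0.0.0/8 (clear depth 8)
  + 9.0.0.0/8 (H7) depth=8
  Q 9.1.72.154: descend 00001001 ; hops seen [H7] ; pick H7
  + 0.0.0.0/0 (H0) depth=0
  + 9.205.153.208/28 (H3) depth=28
  Q 9.205.153.220: descend 0000100111001101100110011101 ; hops seen [H0,H7,H3] ; pick H3
  + 18.0.0.0/8 (H7) depth=8
  del 0.0.0.0/0 (clear depth 0)
  + 9.205.0.0/16 (H3) depth=16
  Q 9.205.0.111: descend 0000100111001101 ; hops seen [H7,H3] ; pick H3
  Q 9.205.5.230: descend 0000100111001101 ; hops seen [H7,H3] ; pick H3
  del 18.0.0.0/8 (clear depth 8)
  Q 9.0.4.173: descend 00001001 ; hops seen [H7] ; pick H7
  Q 9.205.153.209: descend 0000100111001101100110011101 ; hops seen [H7,H3,H3] ; pick H3
  + 18.128.34.32/27 (H4) depth=27
  Q 9.0.1.3: descend 00001001 ; hops seen [H7] ; pick H7
  Q 27.59.144.112: descend 0001 ; hops seen [∅] ; pick no-route
  + 9.205.153.217/32 (H2) depth=32
  + 0.0.0.0/0 (H0) depth=0
  Q 9.13.76.61: descend 00001001 ; hops seen [H0,H7] ; pick H7
  Q 9.205.73.223: descend 0000100111001101 ; hops seen [H0,H7,H3] ; pick H3

== LOOKUPS ==
["H7","H3","H3","H3","H7","H3","H7","no-route","H7","H3"]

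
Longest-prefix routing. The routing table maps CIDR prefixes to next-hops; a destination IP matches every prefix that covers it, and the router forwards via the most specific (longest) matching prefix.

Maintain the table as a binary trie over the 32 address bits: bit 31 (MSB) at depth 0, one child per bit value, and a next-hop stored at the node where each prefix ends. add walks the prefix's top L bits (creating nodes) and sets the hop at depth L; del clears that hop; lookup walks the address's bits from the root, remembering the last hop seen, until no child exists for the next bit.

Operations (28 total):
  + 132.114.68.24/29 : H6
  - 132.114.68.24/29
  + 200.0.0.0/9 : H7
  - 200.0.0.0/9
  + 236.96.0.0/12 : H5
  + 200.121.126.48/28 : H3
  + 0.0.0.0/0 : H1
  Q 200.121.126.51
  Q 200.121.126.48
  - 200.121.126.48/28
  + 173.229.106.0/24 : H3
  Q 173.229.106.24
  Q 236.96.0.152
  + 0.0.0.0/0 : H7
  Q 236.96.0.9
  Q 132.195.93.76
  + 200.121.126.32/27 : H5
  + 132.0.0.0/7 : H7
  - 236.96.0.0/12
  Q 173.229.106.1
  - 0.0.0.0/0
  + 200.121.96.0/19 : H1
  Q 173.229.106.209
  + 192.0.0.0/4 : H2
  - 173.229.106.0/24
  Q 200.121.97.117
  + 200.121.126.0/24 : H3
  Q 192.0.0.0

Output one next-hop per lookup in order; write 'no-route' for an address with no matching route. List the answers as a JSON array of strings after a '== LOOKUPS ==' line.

Trace:
  + 132.114.68.24/29 (H6) depth=29
  - 132.114.68.24/29 clear@29
  + 200.0.0.0/9 (H7) depth=9
  - 200.0.0.0/9 clear@9
  + 236.96.0.0/12 (H5) depth=12
  + 200.121.126.48/28 (H3) depth=28
  + 0.0.0.0/0 (H1) depth=0
  ? 200.121.126.51  path d0:H1→d1:-→d2:-→d3:-→d4:-→d5:-→d6:-→d7:-→d8:-→d9:-→d10:-→d11:-→d12:-→d13:-→d14:-→d15:-→d16:-→d17:-→d18:-→d19:-→d20:-→d21:-→d22:-→d23:-→d24:-→d25:-→d26:-→d27:-→d28:H3  best=H3
  ? 200.121.126.48  path d0:H1→d1:-→d2:-→d3:-→d4:-→d5:-→d6:-→d7:-→d8:-→d9:-→d10:-→d11:-→d12:-→d13:-→d14:-→d15:-→d16:-→d17:-→d18:-→d19:-→d20:-→d21:-→d22:-→d23:-→d24:-→d25:-→d26:-→d27:-→d28:H3  best=H3
  - 200.121.126.48/28 clear@28
  + 173.229.106.0/24 (H3) depth=24
  ? 173.229.106.24  path d0:H1→d1:-→d2:-→d3:-→d4:-→d5:-→d6:-→d7:-→d8:-→d9:-→d10:-→d11:-→d12:-→d13:-→d14:-→d15:-→d16:-→d17:-→d18:-→d19:-→d20:-→d21:-→d22:-→d23:-→d24:H3  best=H3
  ? 236.96.0.152  path d0:H1→d1:-→d2:-→d3:-→d4:-→d5:-→d6:-→d7:-→d8:-→d9:-→d10:-→d11:-→d12:H5  best=H5
  + 0.0.0.0/0 (H7) depth=0
  ? 236.96.0.9  path d0:H7→d1:-→d2:-→d3:-→d4:-→d5:-→d6:-→d7:-→d8:-→d9:-→d10:-→d11:-→d12:H5  best=H5
  ? 132.195.93.76  path d0:H7→d1:-→d2:-→d3:-→d4:-→d5:-→d6:-→d7:-→d8:-  best=H7
  + 200.121.126.32/27 (H5) depth=27
  + 132.0.0.0/7 (H7) depth=7
  - 236.96.0.0/12 clear@12
  ? 173.229.106.1  path d0:H7→d1:-→d2:-→d3:-→d4:-→d5:-→d6:-→d7:-→d8:-→d9:-→d10:-→d11:-→d12:-→d13:-→d14:-→d15:-→d16:-→d17:-→d18:-→d19:-→d20:-→d21:-→d22:-→d23:-→d24:H3  best=H3
  - 0.0.0.0/0 clear@0
  + 200.121.96.0/19 (H1) depth=19
  ? 173.229.106.209  path d0:-→d1:-→d2:-→d3:-→d4:-→d5:-→d6:-→d7:-→d8:-→d9:-→d10:-→d11:-→d12:-→d13:-→d14:-→d15:-→d16:-→d17:-→d18:-→d19:-→d20:-→d21:-→d22:-→d23:-→d24:H3  best=H3
  + 192.0.0.0/4 (H2) depth=4
  - 173.229.106.0/24 clear@24
  ? 200.121.97.117  path d0:-→d1:-→d2:-→d3:-→d4:H2→d5:-→d6:-→d7:-→d8:-→d9:-→d10:-→d11:-→d12:-→d13:-→d14:-→d15:-→d16:-→d17:-→d18:-→d19:H1  best=H1
  + 200.121.126.0/24 (H3) depth=24
  ? 192.0.0.0  path d0:-→d1:-→d2:-→d3:-→d4:H2  best=H2

== LOOKUPS ==
["H3","H3","H3","H5","H5","H7","H3","H3","H1","H2"]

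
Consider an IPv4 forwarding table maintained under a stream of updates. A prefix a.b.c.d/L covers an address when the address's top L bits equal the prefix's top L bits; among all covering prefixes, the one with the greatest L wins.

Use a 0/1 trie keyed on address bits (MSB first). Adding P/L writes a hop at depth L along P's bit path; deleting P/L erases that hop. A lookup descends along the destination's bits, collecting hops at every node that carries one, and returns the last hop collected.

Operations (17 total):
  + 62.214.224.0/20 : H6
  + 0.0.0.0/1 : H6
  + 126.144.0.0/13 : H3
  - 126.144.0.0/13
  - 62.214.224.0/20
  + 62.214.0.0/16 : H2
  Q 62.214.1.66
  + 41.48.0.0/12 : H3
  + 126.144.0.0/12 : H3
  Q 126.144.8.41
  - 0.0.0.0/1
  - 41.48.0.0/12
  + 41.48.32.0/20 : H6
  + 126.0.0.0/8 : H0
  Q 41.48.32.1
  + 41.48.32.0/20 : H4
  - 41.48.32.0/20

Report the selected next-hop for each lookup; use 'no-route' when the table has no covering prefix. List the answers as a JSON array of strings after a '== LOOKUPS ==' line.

Apply in order:
  add 62.214.224.0/20 -> H6 at depth 20
  add 0.0.0.0/1 -> H6 at depth 1
  add 126.144.0.0/13 -> H3 at depth 13
  del 126.144.0.0/13 (clear depth 13)
  del 62.214.224.0/20 (clear depth 20)
  add 62.214.0.0/16 -> H2 at depth 16
  Q 62.214.1.66: descend 0011111011010110 ; hops seen [H6,H2] ; pick H2
  add 41.48.0.0/12 -> H3 at depth 12
  add 126.144.0.0/12 -> H3 at depth 12
  Q 126.144.8.41: descend 0111111010010 ; hops seen [H6,H3] ; pick H3
  del 0.0.0.0/1 (clear depth 1)
  del 41.48.0.0/12 (clear depth 12)
  add 41.48.32.0/20 -> H6 at depth 20
  add 126.0.0.0/8 -> H0 at depth 8
  Q 41.48.32.1: descend 00101001001100000010 ; hops seen [H6] ; pick H6
  add 41.48.32.0/20 -> H4 at depth 20
  del 41.48.32.0/20 (clear depth 20)

== LOOKUPS ==
["H2","H3","H6"]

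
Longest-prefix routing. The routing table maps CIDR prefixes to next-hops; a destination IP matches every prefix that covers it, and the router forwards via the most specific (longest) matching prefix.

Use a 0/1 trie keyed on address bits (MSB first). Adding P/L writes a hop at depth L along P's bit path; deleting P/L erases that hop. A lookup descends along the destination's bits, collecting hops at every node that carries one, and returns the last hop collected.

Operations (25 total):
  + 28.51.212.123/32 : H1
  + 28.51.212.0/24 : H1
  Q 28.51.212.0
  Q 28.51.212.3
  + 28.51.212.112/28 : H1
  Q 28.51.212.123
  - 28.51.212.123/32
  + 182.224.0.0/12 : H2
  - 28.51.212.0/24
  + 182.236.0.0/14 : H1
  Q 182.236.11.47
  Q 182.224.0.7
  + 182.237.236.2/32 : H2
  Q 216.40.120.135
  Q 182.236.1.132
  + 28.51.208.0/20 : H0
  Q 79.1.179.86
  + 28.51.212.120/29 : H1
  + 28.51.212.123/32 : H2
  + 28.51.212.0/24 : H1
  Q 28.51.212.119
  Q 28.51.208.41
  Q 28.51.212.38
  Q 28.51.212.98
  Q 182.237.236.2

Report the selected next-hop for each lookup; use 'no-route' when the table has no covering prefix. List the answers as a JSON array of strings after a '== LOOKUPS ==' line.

Trace:
  + 28.51.212.123/32 (H1) depth=32
  + 28.51.212.0/24 (H1) depth=24
  lookup 28.51.212.0: bits 0001110000110011110101000 walk d0:-→d1:-→d2:-→d3:-→d4:-→d5:-→d6:-→d7:-→d8:-→d9:-→d10:-→d11:-→d12:-→d13:-→d14:-→d15:-→d16:-→d17:-→d18:-→d19:-→d20:-→d21:-→d22:-→d23:-→d24:H1→d25:- -> H1
  lookup 28.51.212.3: bits 0001110000110011110101000 walk d0:-→d1:-→d2:-→d3:-→d4:-→d5:-→d6:-→d7:-→d8:-→d9:-→d10:-→d11:-→d12:-→d13:-→d14:-→d15:-→d16:-→d17:-→d18:-→d19:-→d20:-→d21:-→d22:-→d23:-→d24:H1→d25:- -> H1
  + 28.51.212.112/28 (H1) depth=28
  lookup 28.51.212.123: bits 00011100001100111101010001111011 walk d0:-→d1:-→d2:-→d3:-→d4:-→d5:-→d6:-→d7:-→d8:-→d9:-→d10:-→d11:-→d12:-→d13:-→d14:-→d15:-→d16:-→d17:-→d18:-→d19:-→d20:-→d21:-→d22:-→d23:-→d24:H1→d25:-→d26:-→d27:-→d28:H1→d29:-→d30:-→d31:-→d32:H1 -> H1
  del 28.51.212.123/32 (clear depth 32)
  + 182.224.0.0/12 (H2) depth=12
  del 28.51.212.0/24 (clear depth 24)
  + 182.236.0.0/14 (H1) depth=14
  lookup 182.236.11.47: bits 10110110111011 walk d0:-→d1:-→d2:-→d3:-→d4:-→d5:-→d6:-→d7:-→d8:-→d9:-→d10:-→d11:-→d12:H2→d13:-→d14:H1 -> H1
  lookup 182.224.0.7: bits 101101101110 walk d0:-→d1:-→d2:-→d3:-→d4:-→d5:-→d6:-→d7:-→d8:-→d9:-→d10:-→d11:-→d12:H2 -> H2
  + 182.237.236.2/32 (H2) depth=32
  lookup 216.40.120.135: bits 1 walk d0:-→d1:- -> no-route
  lookup 182.236.1.132: bits 101101101110110 walk d0:-→d1:-→d2:-→d3:-→d4:-→d5:-→d6:-→d7:-→d8:-→d9:-→d10:-→d11:-→d12:H2→d13:-→d14:H1→d15:- -> H1
  + 28.51.208.0/20 (H0) depth=20
  lookup 79.1.179.86: bits 0 walk d0:-→d1:- -> no-route
  + 28.51.212.120/29 (H1) depth=29
  + 28.51.212.123/32 (H2) depth=32
  + 28.51.212.0/24 (H1) depth=24
  lookup 28.51.212.119: bits 0001110000110011110101000111 walk d0:-→d1:-→d2:-→d3:-→d4:-→d5:-→d6:-→d7:-→d8:-→d9:-→d10:-→d11:-→d12:-→d13:-→d14:-→d15:-→d16:-→d17:-→d18:-→d19:-→d20:H0→d21:-→d22:-→d23:-→d24:H1→d25:-→d26:-→d27:-→d28:H1 -> H1
  lookup 28.51.208.41: bits 000111000011001111010 walk d0:-→d1:-→d2:-→d3:-→d4:-→d5:-→d6:-→d7:-→d8:-→d9:-→d10:-→d11:-→d12:-→d13:-→d14:-→d15:-→d16:-→d17:-→d18:-→d19:-→d20:H0→d21:- -> H0
  lookup 28.51.212.38: bits 0001110000110011110101000 walk d0:-→d1:-→d2:-→d3:-→d4:-→d5:-→d6:-→d7:-→d8:-→d9:-→d10:-→d11:-→d12:-→d13:-→d14:-→d15:-→d16:-→d17:-→d18:-→d19:-→d20:H0→d21:-→d22:-→d23:-→d24:H1→d25:- -> H1
  lookup 28.51.212.98: bits 000111000011001111010100011 walk d0:-→d1:-→d2:-→d3:-→d4:-→d5:-→d6:-→d7:-→d8:-→d9:-→d10:-→d11:-→d12:-→d13:-→d14:-→d15:-→d16:-→d17:-→d18:-→d19:-→d20:H0→d21:-→d22:-→d23:-→d24:H1→d25:-→d26:-→d27:- -> H1
  lookup 182.237.236.2: bits 10110110111011011110110000000010 walk d0:-→d1:-→d2:-→d3:-→d4:-→d5:-→d6:-→d7:-→d8:-→d9:-→d10:-→d11:-→d12:H2→d13:-→d14:H1→d15:-→d16:-→d17:-→d18:-→d19:-→d20:-→d21:-→d22:-→d23:-→d24:-→d25:-→d26:-→d27:-→d28:-→d29:-→d30:-→d31:-→d32:H2 -> H2

== LOOKUPS ==
["H1","H1","H1","H1","H2","no-route","H1","no-route","H1","H0","H1","H1","H2"]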